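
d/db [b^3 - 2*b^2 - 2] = b*(3*b - 4)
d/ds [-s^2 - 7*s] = -2*s - 7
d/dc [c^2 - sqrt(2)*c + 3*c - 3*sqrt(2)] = 2*c - sqrt(2) + 3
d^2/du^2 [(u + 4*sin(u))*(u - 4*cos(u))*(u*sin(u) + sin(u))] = -u^3*sin(u) - u^2*sin(u) + 8*sqrt(2)*u^2*sin(2*u + pi/4) + 6*u^2*cos(u) + 6*u*sin(u) + 24*u*sin(2*u) + 8*u*cos(u) - 8*u*cos(2*u) - 36*u*cos(3*u) + 10*sin(u) - 24*sin(3*u) + 4*cos(u) - 8*cos(2*u) - 36*cos(3*u) - 4*sqrt(2)*cos(2*u + pi/4) + 4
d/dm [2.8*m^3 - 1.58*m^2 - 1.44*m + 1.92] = 8.4*m^2 - 3.16*m - 1.44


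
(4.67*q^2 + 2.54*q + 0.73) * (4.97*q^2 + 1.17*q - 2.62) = 23.2099*q^4 + 18.0877*q^3 - 5.6355*q^2 - 5.8007*q - 1.9126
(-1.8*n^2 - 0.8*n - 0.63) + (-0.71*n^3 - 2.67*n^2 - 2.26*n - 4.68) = -0.71*n^3 - 4.47*n^2 - 3.06*n - 5.31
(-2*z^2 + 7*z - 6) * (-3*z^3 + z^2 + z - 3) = 6*z^5 - 23*z^4 + 23*z^3 + 7*z^2 - 27*z + 18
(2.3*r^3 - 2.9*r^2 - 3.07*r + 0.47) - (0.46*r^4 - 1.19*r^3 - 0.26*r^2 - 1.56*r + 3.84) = -0.46*r^4 + 3.49*r^3 - 2.64*r^2 - 1.51*r - 3.37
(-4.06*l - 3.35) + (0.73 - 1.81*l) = -5.87*l - 2.62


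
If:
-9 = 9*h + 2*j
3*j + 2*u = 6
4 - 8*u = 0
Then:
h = -37/27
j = 5/3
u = 1/2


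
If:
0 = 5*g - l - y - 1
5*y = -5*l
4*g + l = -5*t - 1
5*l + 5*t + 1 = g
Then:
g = 1/5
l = 1/4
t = -41/100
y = -1/4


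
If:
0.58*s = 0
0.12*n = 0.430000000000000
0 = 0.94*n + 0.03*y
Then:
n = 3.58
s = 0.00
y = -112.28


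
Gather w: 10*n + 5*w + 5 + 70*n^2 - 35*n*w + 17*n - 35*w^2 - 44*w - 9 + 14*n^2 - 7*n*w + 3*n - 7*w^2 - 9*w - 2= 84*n^2 + 30*n - 42*w^2 + w*(-42*n - 48) - 6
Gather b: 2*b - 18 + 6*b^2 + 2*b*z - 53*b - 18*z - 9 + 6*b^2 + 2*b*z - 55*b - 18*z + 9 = 12*b^2 + b*(4*z - 106) - 36*z - 18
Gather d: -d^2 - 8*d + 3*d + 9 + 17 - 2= -d^2 - 5*d + 24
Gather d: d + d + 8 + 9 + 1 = 2*d + 18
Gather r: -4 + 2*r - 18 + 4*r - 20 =6*r - 42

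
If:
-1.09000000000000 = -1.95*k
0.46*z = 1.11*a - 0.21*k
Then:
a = 0.414414414414414*z + 0.105751905751906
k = 0.56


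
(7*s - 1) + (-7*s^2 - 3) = -7*s^2 + 7*s - 4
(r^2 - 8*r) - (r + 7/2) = r^2 - 9*r - 7/2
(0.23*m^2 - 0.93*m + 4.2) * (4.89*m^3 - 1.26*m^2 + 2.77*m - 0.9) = 1.1247*m^5 - 4.8375*m^4 + 22.3469*m^3 - 8.0751*m^2 + 12.471*m - 3.78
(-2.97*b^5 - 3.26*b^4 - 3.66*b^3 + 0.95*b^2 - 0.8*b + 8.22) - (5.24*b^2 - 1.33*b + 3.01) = -2.97*b^5 - 3.26*b^4 - 3.66*b^3 - 4.29*b^2 + 0.53*b + 5.21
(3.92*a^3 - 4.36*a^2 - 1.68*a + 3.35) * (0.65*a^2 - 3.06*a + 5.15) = 2.548*a^5 - 14.8292*a^4 + 32.4376*a^3 - 15.1357*a^2 - 18.903*a + 17.2525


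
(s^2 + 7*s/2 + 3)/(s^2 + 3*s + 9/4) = 2*(s + 2)/(2*s + 3)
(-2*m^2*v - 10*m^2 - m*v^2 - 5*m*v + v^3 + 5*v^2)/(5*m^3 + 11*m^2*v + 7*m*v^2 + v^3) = (-2*m*v - 10*m + v^2 + 5*v)/(5*m^2 + 6*m*v + v^2)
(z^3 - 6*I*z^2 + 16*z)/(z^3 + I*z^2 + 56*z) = (z^2 - 6*I*z + 16)/(z^2 + I*z + 56)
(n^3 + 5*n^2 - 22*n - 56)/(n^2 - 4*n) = n + 9 + 14/n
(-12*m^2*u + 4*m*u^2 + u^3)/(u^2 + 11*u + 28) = u*(-12*m^2 + 4*m*u + u^2)/(u^2 + 11*u + 28)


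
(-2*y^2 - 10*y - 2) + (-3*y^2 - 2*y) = -5*y^2 - 12*y - 2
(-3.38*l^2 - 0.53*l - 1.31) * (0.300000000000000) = -1.014*l^2 - 0.159*l - 0.393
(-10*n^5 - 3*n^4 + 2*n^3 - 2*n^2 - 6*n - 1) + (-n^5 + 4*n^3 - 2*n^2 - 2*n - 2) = -11*n^5 - 3*n^4 + 6*n^3 - 4*n^2 - 8*n - 3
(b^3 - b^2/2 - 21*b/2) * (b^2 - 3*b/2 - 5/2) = b^5 - 2*b^4 - 49*b^3/4 + 17*b^2 + 105*b/4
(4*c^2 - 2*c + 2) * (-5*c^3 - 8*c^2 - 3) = -20*c^5 - 22*c^4 + 6*c^3 - 28*c^2 + 6*c - 6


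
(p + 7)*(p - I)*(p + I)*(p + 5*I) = p^4 + 7*p^3 + 5*I*p^3 + p^2 + 35*I*p^2 + 7*p + 5*I*p + 35*I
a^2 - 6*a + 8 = (a - 4)*(a - 2)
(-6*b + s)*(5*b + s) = -30*b^2 - b*s + s^2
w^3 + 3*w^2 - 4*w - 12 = (w - 2)*(w + 2)*(w + 3)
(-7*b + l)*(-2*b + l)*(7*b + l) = 98*b^3 - 49*b^2*l - 2*b*l^2 + l^3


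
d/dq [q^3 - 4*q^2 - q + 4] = 3*q^2 - 8*q - 1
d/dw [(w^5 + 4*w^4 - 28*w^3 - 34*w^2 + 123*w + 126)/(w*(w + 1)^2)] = 2*(w^5 + 3*w^4 + 3*w^3 - 14*w^2 - 126*w - 63)/(w^2*(w^2 + 2*w + 1))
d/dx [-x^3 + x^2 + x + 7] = -3*x^2 + 2*x + 1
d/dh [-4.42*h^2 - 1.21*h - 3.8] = -8.84*h - 1.21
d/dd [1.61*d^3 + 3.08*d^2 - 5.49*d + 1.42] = 4.83*d^2 + 6.16*d - 5.49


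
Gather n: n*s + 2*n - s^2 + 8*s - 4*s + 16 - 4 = n*(s + 2) - s^2 + 4*s + 12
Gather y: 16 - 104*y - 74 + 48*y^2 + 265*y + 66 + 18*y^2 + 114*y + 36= 66*y^2 + 275*y + 44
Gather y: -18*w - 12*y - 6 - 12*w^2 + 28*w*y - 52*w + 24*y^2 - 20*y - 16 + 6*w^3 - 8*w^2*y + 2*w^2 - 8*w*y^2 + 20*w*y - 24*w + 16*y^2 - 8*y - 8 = 6*w^3 - 10*w^2 - 94*w + y^2*(40 - 8*w) + y*(-8*w^2 + 48*w - 40) - 30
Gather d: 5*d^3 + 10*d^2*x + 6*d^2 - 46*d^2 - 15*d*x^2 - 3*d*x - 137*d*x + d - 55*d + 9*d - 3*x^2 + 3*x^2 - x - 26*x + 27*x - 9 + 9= 5*d^3 + d^2*(10*x - 40) + d*(-15*x^2 - 140*x - 45)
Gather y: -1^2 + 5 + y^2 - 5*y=y^2 - 5*y + 4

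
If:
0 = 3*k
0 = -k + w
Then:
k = 0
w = 0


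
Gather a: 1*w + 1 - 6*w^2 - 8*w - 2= -6*w^2 - 7*w - 1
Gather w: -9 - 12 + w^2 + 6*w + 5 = w^2 + 6*w - 16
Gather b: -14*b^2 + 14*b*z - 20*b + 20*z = -14*b^2 + b*(14*z - 20) + 20*z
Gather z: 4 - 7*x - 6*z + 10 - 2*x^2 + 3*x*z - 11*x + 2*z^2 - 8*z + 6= -2*x^2 - 18*x + 2*z^2 + z*(3*x - 14) + 20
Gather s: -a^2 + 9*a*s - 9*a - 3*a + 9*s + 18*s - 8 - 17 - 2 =-a^2 - 12*a + s*(9*a + 27) - 27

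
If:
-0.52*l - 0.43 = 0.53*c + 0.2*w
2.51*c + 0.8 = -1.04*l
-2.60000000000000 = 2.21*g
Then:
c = 0.275862068965517*w + 0.0413793103448276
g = -1.18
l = -0.6657824933687*w - 0.869098143236074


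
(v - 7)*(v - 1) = v^2 - 8*v + 7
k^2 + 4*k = k*(k + 4)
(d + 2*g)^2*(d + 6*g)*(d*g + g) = d^4*g + 10*d^3*g^2 + d^3*g + 28*d^2*g^3 + 10*d^2*g^2 + 24*d*g^4 + 28*d*g^3 + 24*g^4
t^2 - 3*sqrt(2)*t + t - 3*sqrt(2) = (t + 1)*(t - 3*sqrt(2))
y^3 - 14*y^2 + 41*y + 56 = (y - 8)*(y - 7)*(y + 1)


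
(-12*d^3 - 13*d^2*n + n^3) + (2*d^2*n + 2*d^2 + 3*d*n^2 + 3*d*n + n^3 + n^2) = -12*d^3 - 11*d^2*n + 2*d^2 + 3*d*n^2 + 3*d*n + 2*n^3 + n^2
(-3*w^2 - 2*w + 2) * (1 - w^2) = 3*w^4 + 2*w^3 - 5*w^2 - 2*w + 2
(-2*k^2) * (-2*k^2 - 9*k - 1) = 4*k^4 + 18*k^3 + 2*k^2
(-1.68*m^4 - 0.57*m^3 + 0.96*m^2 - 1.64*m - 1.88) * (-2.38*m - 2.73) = 3.9984*m^5 + 5.943*m^4 - 0.7287*m^3 + 1.2824*m^2 + 8.9516*m + 5.1324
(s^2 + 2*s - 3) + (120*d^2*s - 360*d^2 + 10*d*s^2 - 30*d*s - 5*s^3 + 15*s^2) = 120*d^2*s - 360*d^2 + 10*d*s^2 - 30*d*s - 5*s^3 + 16*s^2 + 2*s - 3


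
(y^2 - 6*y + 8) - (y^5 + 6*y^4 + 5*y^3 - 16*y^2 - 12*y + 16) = -y^5 - 6*y^4 - 5*y^3 + 17*y^2 + 6*y - 8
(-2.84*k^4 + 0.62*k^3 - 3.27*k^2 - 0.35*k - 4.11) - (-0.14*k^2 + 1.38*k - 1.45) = -2.84*k^4 + 0.62*k^3 - 3.13*k^2 - 1.73*k - 2.66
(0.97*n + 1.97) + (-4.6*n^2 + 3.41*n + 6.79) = -4.6*n^2 + 4.38*n + 8.76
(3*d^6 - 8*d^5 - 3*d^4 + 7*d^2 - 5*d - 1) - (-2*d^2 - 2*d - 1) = 3*d^6 - 8*d^5 - 3*d^4 + 9*d^2 - 3*d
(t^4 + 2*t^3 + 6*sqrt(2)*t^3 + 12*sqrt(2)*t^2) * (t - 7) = t^5 - 5*t^4 + 6*sqrt(2)*t^4 - 30*sqrt(2)*t^3 - 14*t^3 - 84*sqrt(2)*t^2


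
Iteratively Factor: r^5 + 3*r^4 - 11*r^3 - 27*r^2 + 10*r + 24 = (r + 4)*(r^4 - r^3 - 7*r^2 + r + 6) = (r - 1)*(r + 4)*(r^3 - 7*r - 6) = (r - 3)*(r - 1)*(r + 4)*(r^2 + 3*r + 2) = (r - 3)*(r - 1)*(r + 2)*(r + 4)*(r + 1)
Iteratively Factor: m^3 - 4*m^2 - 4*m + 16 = (m + 2)*(m^2 - 6*m + 8) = (m - 4)*(m + 2)*(m - 2)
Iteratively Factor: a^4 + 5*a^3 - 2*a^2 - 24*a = (a - 2)*(a^3 + 7*a^2 + 12*a) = a*(a - 2)*(a^2 + 7*a + 12) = a*(a - 2)*(a + 4)*(a + 3)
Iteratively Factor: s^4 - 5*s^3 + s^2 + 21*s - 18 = (s + 2)*(s^3 - 7*s^2 + 15*s - 9) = (s - 3)*(s + 2)*(s^2 - 4*s + 3) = (s - 3)*(s - 1)*(s + 2)*(s - 3)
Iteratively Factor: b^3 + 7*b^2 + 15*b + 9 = (b + 1)*(b^2 + 6*b + 9) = (b + 1)*(b + 3)*(b + 3)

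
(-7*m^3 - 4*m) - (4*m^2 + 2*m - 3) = -7*m^3 - 4*m^2 - 6*m + 3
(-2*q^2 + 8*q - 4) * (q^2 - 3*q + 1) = -2*q^4 + 14*q^3 - 30*q^2 + 20*q - 4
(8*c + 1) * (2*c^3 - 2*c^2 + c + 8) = 16*c^4 - 14*c^3 + 6*c^2 + 65*c + 8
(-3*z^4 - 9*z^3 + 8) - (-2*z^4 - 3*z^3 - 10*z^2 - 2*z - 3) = -z^4 - 6*z^3 + 10*z^2 + 2*z + 11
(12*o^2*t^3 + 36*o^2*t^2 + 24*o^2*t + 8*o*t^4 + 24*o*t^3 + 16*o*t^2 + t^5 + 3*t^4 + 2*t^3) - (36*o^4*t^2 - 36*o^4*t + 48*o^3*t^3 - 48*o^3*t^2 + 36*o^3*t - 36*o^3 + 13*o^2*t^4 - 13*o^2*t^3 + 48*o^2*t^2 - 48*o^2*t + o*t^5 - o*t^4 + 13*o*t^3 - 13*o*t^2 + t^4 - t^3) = -36*o^4*t^2 + 36*o^4*t - 48*o^3*t^3 + 48*o^3*t^2 - 36*o^3*t + 36*o^3 - 13*o^2*t^4 + 25*o^2*t^3 - 12*o^2*t^2 + 72*o^2*t - o*t^5 + 9*o*t^4 + 11*o*t^3 + 29*o*t^2 + t^5 + 2*t^4 + 3*t^3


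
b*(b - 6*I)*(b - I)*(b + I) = b^4 - 6*I*b^3 + b^2 - 6*I*b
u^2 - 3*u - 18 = (u - 6)*(u + 3)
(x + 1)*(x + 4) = x^2 + 5*x + 4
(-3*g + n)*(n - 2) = -3*g*n + 6*g + n^2 - 2*n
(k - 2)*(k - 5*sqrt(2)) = k^2 - 5*sqrt(2)*k - 2*k + 10*sqrt(2)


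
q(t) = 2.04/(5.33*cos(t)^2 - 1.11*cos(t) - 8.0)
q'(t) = 2.04*(10.66*sin(t)*cos(t) - 1.11*sin(t))/(5.33*cos(t)^2 - 1.11*cos(t) - 8.0)^2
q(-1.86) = -0.28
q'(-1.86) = 0.15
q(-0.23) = -0.51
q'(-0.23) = -0.27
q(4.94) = -0.26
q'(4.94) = -0.04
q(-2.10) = -0.34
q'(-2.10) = 0.31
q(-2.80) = -0.92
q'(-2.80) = 1.54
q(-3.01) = -1.23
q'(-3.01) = 1.13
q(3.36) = -1.11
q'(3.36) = 1.51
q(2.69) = -0.76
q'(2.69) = -1.32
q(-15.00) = -0.50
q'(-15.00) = 0.73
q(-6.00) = -0.49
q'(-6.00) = 0.30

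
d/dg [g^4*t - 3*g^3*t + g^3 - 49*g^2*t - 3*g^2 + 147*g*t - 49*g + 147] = 4*g^3*t - 9*g^2*t + 3*g^2 - 98*g*t - 6*g + 147*t - 49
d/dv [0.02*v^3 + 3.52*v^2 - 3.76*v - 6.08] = 0.06*v^2 + 7.04*v - 3.76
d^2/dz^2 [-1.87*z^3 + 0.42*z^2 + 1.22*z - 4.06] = 0.84 - 11.22*z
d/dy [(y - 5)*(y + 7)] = 2*y + 2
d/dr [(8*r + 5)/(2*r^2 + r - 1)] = (16*r^2 + 8*r - (4*r + 1)*(8*r + 5) - 8)/(2*r^2 + r - 1)^2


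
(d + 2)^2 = d^2 + 4*d + 4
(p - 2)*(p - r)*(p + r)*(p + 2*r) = p^4 + 2*p^3*r - 2*p^3 - p^2*r^2 - 4*p^2*r - 2*p*r^3 + 2*p*r^2 + 4*r^3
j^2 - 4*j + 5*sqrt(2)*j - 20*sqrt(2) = (j - 4)*(j + 5*sqrt(2))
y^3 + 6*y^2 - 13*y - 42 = (y - 3)*(y + 2)*(y + 7)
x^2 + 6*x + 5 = (x + 1)*(x + 5)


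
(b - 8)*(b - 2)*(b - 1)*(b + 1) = b^4 - 10*b^3 + 15*b^2 + 10*b - 16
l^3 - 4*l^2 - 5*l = l*(l - 5)*(l + 1)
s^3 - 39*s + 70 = (s - 5)*(s - 2)*(s + 7)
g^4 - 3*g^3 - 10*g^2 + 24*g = g*(g - 4)*(g - 2)*(g + 3)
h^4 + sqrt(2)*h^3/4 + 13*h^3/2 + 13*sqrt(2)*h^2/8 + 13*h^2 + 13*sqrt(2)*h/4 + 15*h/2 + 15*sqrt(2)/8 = (h + 5/2)*(h + 3)*(sqrt(2)*h/2 + sqrt(2)/2)*(sqrt(2)*h + 1/2)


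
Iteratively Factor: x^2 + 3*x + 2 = (x + 1)*(x + 2)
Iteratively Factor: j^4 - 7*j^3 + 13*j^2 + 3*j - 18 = (j - 3)*(j^3 - 4*j^2 + j + 6) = (j - 3)^2*(j^2 - j - 2) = (j - 3)^2*(j + 1)*(j - 2)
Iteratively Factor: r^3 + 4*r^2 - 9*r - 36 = (r + 3)*(r^2 + r - 12) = (r + 3)*(r + 4)*(r - 3)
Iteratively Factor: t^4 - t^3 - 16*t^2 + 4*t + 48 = (t + 3)*(t^3 - 4*t^2 - 4*t + 16) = (t - 4)*(t + 3)*(t^2 - 4) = (t - 4)*(t - 2)*(t + 3)*(t + 2)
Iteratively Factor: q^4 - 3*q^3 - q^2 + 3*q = (q - 3)*(q^3 - q) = (q - 3)*(q + 1)*(q^2 - q) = q*(q - 3)*(q + 1)*(q - 1)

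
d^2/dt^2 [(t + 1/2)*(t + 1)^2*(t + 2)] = 12*t^2 + 27*t + 14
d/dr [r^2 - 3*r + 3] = 2*r - 3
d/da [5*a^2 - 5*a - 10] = 10*a - 5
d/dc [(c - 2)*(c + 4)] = 2*c + 2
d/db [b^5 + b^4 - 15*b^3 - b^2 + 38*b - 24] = 5*b^4 + 4*b^3 - 45*b^2 - 2*b + 38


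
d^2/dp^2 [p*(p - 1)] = 2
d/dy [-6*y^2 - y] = -12*y - 1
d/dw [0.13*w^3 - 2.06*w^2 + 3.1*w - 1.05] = 0.39*w^2 - 4.12*w + 3.1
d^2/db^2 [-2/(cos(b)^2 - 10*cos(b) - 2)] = (-8*sin(b)^4 + 220*sin(b)^2 - 35*cos(b) + 15*cos(3*b) + 196)/(sin(b)^2 + 10*cos(b) + 1)^3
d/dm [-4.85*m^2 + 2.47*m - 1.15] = 2.47 - 9.7*m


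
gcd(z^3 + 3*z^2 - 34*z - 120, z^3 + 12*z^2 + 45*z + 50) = z + 5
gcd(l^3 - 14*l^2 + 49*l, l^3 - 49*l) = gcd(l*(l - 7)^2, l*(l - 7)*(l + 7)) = l^2 - 7*l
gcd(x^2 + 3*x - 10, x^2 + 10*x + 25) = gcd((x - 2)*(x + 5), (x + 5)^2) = x + 5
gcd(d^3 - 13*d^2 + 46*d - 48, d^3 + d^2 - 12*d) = d - 3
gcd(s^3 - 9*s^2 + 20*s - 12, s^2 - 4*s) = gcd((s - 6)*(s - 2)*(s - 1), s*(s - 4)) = 1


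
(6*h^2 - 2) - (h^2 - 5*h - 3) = 5*h^2 + 5*h + 1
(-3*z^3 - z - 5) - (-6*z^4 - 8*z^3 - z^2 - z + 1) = 6*z^4 + 5*z^3 + z^2 - 6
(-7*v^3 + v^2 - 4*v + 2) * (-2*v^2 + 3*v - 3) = 14*v^5 - 23*v^4 + 32*v^3 - 19*v^2 + 18*v - 6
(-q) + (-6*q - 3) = -7*q - 3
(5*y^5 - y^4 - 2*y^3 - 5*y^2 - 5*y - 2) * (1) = 5*y^5 - y^4 - 2*y^3 - 5*y^2 - 5*y - 2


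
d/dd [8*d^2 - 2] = 16*d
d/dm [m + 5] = 1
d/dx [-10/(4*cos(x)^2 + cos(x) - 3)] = -10*(8*cos(x) + 1)*sin(x)/(4*cos(x)^2 + cos(x) - 3)^2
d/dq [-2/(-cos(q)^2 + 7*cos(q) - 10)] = 2*(2*cos(q) - 7)*sin(q)/(cos(q)^2 - 7*cos(q) + 10)^2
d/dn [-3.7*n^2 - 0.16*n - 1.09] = -7.4*n - 0.16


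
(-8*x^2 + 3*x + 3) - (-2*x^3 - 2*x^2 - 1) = 2*x^3 - 6*x^2 + 3*x + 4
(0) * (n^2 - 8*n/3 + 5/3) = 0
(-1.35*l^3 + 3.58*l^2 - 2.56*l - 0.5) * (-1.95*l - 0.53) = 2.6325*l^4 - 6.2655*l^3 + 3.0946*l^2 + 2.3318*l + 0.265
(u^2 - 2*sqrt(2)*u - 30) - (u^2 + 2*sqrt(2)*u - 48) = -4*sqrt(2)*u + 18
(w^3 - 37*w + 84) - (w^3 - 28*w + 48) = 36 - 9*w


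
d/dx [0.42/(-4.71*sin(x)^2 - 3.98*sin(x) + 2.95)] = (3.9564*sin(x) + 1.6716)*cos(x)/(4.71*sin(x)^2 + 3.98*sin(x) - 2.95)^2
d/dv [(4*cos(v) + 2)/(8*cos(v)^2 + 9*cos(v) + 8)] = 2*(16*cos(v)^2 + 16*cos(v) - 7)*sin(v)/(-8*sin(v)^2 + 9*cos(v) + 16)^2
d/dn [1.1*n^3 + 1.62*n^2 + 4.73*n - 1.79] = 3.3*n^2 + 3.24*n + 4.73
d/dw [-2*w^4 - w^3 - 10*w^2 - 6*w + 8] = -8*w^3 - 3*w^2 - 20*w - 6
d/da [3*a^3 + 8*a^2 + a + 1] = 9*a^2 + 16*a + 1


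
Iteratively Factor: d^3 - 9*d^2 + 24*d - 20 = (d - 2)*(d^2 - 7*d + 10) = (d - 2)^2*(d - 5)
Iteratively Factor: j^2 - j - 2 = (j + 1)*(j - 2)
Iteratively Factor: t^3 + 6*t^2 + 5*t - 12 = (t + 4)*(t^2 + 2*t - 3) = (t - 1)*(t + 4)*(t + 3)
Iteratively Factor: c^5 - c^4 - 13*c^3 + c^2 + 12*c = (c + 1)*(c^4 - 2*c^3 - 11*c^2 + 12*c) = c*(c + 1)*(c^3 - 2*c^2 - 11*c + 12) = c*(c - 1)*(c + 1)*(c^2 - c - 12) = c*(c - 1)*(c + 1)*(c + 3)*(c - 4)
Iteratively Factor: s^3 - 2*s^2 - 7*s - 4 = (s - 4)*(s^2 + 2*s + 1) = (s - 4)*(s + 1)*(s + 1)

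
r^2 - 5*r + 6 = (r - 3)*(r - 2)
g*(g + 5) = g^2 + 5*g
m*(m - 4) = m^2 - 4*m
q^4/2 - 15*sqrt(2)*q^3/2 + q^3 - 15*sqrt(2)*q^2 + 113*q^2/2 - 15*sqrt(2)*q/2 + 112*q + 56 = (q - 8*sqrt(2))*(q - 7*sqrt(2))*(sqrt(2)*q/2 + sqrt(2)/2)^2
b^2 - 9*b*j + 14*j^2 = (b - 7*j)*(b - 2*j)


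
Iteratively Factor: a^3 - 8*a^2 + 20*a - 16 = (a - 4)*(a^2 - 4*a + 4) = (a - 4)*(a - 2)*(a - 2)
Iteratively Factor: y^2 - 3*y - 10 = (y + 2)*(y - 5)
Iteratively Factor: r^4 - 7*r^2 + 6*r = (r + 3)*(r^3 - 3*r^2 + 2*r) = (r - 2)*(r + 3)*(r^2 - r) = r*(r - 2)*(r + 3)*(r - 1)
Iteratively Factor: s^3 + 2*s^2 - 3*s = (s + 3)*(s^2 - s) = (s - 1)*(s + 3)*(s)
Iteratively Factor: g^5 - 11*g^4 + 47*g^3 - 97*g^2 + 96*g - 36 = (g - 2)*(g^4 - 9*g^3 + 29*g^2 - 39*g + 18) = (g - 2)*(g - 1)*(g^3 - 8*g^2 + 21*g - 18) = (g - 3)*(g - 2)*(g - 1)*(g^2 - 5*g + 6) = (g - 3)^2*(g - 2)*(g - 1)*(g - 2)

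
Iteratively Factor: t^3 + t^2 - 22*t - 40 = (t + 4)*(t^2 - 3*t - 10) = (t + 2)*(t + 4)*(t - 5)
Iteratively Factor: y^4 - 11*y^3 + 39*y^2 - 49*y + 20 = (y - 5)*(y^3 - 6*y^2 + 9*y - 4) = (y - 5)*(y - 4)*(y^2 - 2*y + 1) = (y - 5)*(y - 4)*(y - 1)*(y - 1)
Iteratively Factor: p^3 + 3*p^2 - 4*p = (p)*(p^2 + 3*p - 4) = p*(p + 4)*(p - 1)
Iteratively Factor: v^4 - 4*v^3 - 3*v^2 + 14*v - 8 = (v - 1)*(v^3 - 3*v^2 - 6*v + 8) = (v - 4)*(v - 1)*(v^2 + v - 2) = (v - 4)*(v - 1)^2*(v + 2)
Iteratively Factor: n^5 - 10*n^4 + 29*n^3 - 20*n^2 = (n)*(n^4 - 10*n^3 + 29*n^2 - 20*n) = n*(n - 4)*(n^3 - 6*n^2 + 5*n) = n*(n - 5)*(n - 4)*(n^2 - n) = n*(n - 5)*(n - 4)*(n - 1)*(n)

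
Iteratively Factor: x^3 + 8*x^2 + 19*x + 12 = (x + 3)*(x^2 + 5*x + 4) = (x + 3)*(x + 4)*(x + 1)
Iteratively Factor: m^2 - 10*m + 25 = (m - 5)*(m - 5)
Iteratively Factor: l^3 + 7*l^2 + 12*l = (l)*(l^2 + 7*l + 12) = l*(l + 3)*(l + 4)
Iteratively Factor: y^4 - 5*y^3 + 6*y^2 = (y)*(y^3 - 5*y^2 + 6*y) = y*(y - 3)*(y^2 - 2*y) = y*(y - 3)*(y - 2)*(y)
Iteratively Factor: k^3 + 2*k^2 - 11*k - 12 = (k + 4)*(k^2 - 2*k - 3) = (k + 1)*(k + 4)*(k - 3)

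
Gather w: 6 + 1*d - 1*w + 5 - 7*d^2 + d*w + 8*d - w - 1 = -7*d^2 + 9*d + w*(d - 2) + 10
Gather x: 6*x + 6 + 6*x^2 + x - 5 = 6*x^2 + 7*x + 1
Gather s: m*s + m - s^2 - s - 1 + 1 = m - s^2 + s*(m - 1)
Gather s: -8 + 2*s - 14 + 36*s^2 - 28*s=36*s^2 - 26*s - 22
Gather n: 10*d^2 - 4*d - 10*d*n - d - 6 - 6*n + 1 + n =10*d^2 - 5*d + n*(-10*d - 5) - 5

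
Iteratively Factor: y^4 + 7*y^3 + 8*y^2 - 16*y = (y + 4)*(y^3 + 3*y^2 - 4*y) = (y + 4)^2*(y^2 - y) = y*(y + 4)^2*(y - 1)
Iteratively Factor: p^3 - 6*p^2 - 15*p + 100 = (p - 5)*(p^2 - p - 20) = (p - 5)*(p + 4)*(p - 5)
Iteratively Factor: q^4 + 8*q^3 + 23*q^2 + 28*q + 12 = (q + 2)*(q^3 + 6*q^2 + 11*q + 6) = (q + 1)*(q + 2)*(q^2 + 5*q + 6) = (q + 1)*(q + 2)^2*(q + 3)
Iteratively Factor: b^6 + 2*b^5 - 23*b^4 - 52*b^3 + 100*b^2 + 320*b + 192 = (b - 3)*(b^5 + 5*b^4 - 8*b^3 - 76*b^2 - 128*b - 64) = (b - 3)*(b + 4)*(b^4 + b^3 - 12*b^2 - 28*b - 16) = (b - 3)*(b + 2)*(b + 4)*(b^3 - b^2 - 10*b - 8) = (b - 4)*(b - 3)*(b + 2)*(b + 4)*(b^2 + 3*b + 2) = (b - 4)*(b - 3)*(b + 2)^2*(b + 4)*(b + 1)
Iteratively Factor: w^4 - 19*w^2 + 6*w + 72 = (w + 4)*(w^3 - 4*w^2 - 3*w + 18) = (w + 2)*(w + 4)*(w^2 - 6*w + 9) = (w - 3)*(w + 2)*(w + 4)*(w - 3)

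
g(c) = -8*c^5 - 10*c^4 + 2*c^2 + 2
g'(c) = -40*c^4 - 40*c^3 + 4*c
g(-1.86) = 67.33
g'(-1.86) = -228.80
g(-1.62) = 27.64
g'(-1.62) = -111.92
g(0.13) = 2.03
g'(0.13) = 0.42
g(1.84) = -274.58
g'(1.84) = -700.31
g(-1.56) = 21.55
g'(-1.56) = -91.28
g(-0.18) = 2.06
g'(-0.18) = -0.53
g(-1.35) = 8.30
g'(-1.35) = -39.85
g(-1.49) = 15.90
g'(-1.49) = -70.80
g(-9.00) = 406946.00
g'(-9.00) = -233316.00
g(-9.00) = 406946.00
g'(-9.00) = -233316.00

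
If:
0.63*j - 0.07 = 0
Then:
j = 0.11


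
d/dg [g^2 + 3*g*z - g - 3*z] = 2*g + 3*z - 1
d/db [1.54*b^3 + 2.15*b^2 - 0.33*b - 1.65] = 4.62*b^2 + 4.3*b - 0.33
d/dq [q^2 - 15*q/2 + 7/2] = 2*q - 15/2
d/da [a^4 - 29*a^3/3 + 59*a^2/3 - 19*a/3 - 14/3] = 4*a^3 - 29*a^2 + 118*a/3 - 19/3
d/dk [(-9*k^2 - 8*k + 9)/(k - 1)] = (-9*k^2 + 18*k - 1)/(k^2 - 2*k + 1)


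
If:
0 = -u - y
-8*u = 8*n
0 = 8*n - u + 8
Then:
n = -8/9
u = 8/9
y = -8/9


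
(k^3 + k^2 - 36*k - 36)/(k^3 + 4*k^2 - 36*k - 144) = (k + 1)/(k + 4)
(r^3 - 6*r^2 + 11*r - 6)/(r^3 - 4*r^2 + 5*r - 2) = (r - 3)/(r - 1)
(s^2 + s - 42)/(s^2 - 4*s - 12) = (s + 7)/(s + 2)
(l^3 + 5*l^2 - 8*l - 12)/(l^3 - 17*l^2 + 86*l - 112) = (l^2 + 7*l + 6)/(l^2 - 15*l + 56)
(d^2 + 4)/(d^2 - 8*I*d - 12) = (d + 2*I)/(d - 6*I)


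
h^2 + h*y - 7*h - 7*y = (h - 7)*(h + y)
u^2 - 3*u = u*(u - 3)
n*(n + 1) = n^2 + n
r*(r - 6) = r^2 - 6*r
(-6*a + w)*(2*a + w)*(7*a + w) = -84*a^3 - 40*a^2*w + 3*a*w^2 + w^3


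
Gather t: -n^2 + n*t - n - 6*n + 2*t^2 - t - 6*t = -n^2 - 7*n + 2*t^2 + t*(n - 7)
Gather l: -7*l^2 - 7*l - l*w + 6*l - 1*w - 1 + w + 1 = -7*l^2 + l*(-w - 1)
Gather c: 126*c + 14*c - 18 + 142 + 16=140*c + 140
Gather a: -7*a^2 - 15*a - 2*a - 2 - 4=-7*a^2 - 17*a - 6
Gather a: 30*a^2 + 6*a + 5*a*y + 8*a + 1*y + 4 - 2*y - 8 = 30*a^2 + a*(5*y + 14) - y - 4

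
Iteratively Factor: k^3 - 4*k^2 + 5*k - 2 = (k - 1)*(k^2 - 3*k + 2) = (k - 1)^2*(k - 2)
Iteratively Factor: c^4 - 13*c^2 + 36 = (c + 3)*(c^3 - 3*c^2 - 4*c + 12) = (c - 2)*(c + 3)*(c^2 - c - 6) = (c - 3)*(c - 2)*(c + 3)*(c + 2)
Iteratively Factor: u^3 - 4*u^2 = (u)*(u^2 - 4*u) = u*(u - 4)*(u)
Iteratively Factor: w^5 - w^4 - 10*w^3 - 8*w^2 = (w)*(w^4 - w^3 - 10*w^2 - 8*w) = w^2*(w^3 - w^2 - 10*w - 8) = w^2*(w + 1)*(w^2 - 2*w - 8) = w^2*(w + 1)*(w + 2)*(w - 4)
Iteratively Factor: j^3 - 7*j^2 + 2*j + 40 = (j + 2)*(j^2 - 9*j + 20) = (j - 5)*(j + 2)*(j - 4)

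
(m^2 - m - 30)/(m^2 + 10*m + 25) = (m - 6)/(m + 5)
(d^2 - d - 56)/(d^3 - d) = (d^2 - d - 56)/(d^3 - d)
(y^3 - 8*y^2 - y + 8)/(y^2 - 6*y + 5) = (y^2 - 7*y - 8)/(y - 5)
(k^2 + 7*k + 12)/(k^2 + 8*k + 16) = (k + 3)/(k + 4)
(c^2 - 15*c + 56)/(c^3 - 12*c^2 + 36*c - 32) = (c - 7)/(c^2 - 4*c + 4)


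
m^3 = m^3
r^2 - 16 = (r - 4)*(r + 4)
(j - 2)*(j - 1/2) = j^2 - 5*j/2 + 1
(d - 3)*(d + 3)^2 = d^3 + 3*d^2 - 9*d - 27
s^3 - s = s*(s - 1)*(s + 1)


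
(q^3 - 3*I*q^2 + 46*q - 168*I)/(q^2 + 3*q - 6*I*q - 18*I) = (q^2 + 3*I*q + 28)/(q + 3)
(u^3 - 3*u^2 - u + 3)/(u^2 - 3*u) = u - 1/u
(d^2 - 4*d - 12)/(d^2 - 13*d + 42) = (d + 2)/(d - 7)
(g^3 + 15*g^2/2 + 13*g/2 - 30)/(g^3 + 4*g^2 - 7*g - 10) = (g^2 + 5*g/2 - 6)/(g^2 - g - 2)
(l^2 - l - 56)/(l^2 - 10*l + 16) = (l + 7)/(l - 2)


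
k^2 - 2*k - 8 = (k - 4)*(k + 2)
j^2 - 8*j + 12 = (j - 6)*(j - 2)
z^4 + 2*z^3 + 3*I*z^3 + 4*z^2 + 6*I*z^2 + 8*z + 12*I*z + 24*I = (z + 2)*(z - 2*I)*(z + 2*I)*(z + 3*I)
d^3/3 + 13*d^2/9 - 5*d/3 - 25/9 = (d/3 + 1/3)*(d - 5/3)*(d + 5)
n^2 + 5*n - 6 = (n - 1)*(n + 6)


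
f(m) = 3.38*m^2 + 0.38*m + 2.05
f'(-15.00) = -101.02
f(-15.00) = 756.85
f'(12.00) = 81.50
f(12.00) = 493.33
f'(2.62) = 18.09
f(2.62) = 26.25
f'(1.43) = 10.05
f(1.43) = 9.51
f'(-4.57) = -30.51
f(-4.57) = 70.90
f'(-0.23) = -1.17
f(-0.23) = 2.14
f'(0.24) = 2.00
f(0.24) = 2.34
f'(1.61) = 11.26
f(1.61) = 11.42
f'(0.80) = 5.79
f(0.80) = 4.52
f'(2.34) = 16.20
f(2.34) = 21.45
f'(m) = 6.76*m + 0.38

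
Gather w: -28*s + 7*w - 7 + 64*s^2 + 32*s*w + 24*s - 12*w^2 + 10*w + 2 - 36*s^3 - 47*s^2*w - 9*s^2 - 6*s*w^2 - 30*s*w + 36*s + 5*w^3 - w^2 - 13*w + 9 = -36*s^3 + 55*s^2 + 32*s + 5*w^3 + w^2*(-6*s - 13) + w*(-47*s^2 + 2*s + 4) + 4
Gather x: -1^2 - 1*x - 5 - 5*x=-6*x - 6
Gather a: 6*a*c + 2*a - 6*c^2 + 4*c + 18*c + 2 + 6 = a*(6*c + 2) - 6*c^2 + 22*c + 8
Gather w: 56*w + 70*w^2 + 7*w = 70*w^2 + 63*w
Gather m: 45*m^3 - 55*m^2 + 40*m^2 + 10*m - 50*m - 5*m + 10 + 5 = 45*m^3 - 15*m^2 - 45*m + 15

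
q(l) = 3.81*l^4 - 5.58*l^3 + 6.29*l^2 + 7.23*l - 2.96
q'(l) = 15.24*l^3 - 16.74*l^2 + 12.58*l + 7.23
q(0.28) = -0.54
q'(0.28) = 9.77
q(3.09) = 262.15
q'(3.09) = 335.90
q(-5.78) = 5495.31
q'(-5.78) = -3567.59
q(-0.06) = -3.37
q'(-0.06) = 6.41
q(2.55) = 124.95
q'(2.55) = 183.16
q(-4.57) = 2289.78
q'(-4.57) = -1854.44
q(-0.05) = -3.31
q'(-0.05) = 6.56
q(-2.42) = 226.14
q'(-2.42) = -337.24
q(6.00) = 3999.34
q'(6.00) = 2771.91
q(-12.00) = 89462.44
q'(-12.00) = -28889.01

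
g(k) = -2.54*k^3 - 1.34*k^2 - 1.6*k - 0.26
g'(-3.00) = -62.14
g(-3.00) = 61.06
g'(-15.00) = -1675.90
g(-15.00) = 8294.74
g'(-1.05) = -7.19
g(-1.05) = 2.88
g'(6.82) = -374.30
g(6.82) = -879.22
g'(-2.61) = -46.51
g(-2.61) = 39.95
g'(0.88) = -9.86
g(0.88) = -4.44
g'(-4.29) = -130.34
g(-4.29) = 182.48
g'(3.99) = -133.60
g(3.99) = -189.32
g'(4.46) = -165.13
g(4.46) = -259.39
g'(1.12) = -14.16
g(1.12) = -7.30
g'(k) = -7.62*k^2 - 2.68*k - 1.6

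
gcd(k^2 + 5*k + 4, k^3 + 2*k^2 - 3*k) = 1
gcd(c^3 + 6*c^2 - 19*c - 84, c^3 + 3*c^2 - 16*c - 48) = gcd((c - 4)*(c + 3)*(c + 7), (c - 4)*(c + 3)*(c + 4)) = c^2 - c - 12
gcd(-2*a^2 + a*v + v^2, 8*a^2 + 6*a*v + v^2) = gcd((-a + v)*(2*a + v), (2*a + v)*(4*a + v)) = 2*a + v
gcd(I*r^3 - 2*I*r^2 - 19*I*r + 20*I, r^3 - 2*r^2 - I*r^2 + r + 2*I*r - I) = r - 1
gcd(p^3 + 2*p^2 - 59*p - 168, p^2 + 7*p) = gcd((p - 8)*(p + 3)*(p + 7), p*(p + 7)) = p + 7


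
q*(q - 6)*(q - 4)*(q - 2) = q^4 - 12*q^3 + 44*q^2 - 48*q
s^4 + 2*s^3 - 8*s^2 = s^2*(s - 2)*(s + 4)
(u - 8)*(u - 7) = u^2 - 15*u + 56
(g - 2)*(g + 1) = g^2 - g - 2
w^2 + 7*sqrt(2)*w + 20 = (w + 2*sqrt(2))*(w + 5*sqrt(2))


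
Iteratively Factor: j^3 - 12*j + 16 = (j - 2)*(j^2 + 2*j - 8) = (j - 2)^2*(j + 4)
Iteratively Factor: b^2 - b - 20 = (b - 5)*(b + 4)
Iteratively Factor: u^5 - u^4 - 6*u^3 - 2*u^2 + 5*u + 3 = (u - 3)*(u^4 + 2*u^3 - 2*u - 1) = (u - 3)*(u + 1)*(u^3 + u^2 - u - 1) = (u - 3)*(u + 1)^2*(u^2 - 1) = (u - 3)*(u + 1)^3*(u - 1)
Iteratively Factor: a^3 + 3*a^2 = (a)*(a^2 + 3*a) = a^2*(a + 3)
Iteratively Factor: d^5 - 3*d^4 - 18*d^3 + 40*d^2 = (d - 5)*(d^4 + 2*d^3 - 8*d^2) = (d - 5)*(d + 4)*(d^3 - 2*d^2) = d*(d - 5)*(d + 4)*(d^2 - 2*d) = d*(d - 5)*(d - 2)*(d + 4)*(d)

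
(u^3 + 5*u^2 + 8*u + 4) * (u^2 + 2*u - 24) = u^5 + 7*u^4 - 6*u^3 - 100*u^2 - 184*u - 96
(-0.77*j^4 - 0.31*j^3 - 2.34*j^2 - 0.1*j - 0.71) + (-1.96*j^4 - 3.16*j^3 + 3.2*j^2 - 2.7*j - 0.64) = -2.73*j^4 - 3.47*j^3 + 0.86*j^2 - 2.8*j - 1.35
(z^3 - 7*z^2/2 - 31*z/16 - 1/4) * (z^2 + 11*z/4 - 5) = z^5 - 3*z^4/4 - 265*z^3/16 + 763*z^2/64 + 9*z + 5/4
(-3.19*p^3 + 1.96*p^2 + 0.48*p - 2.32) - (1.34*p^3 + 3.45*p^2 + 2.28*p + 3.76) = -4.53*p^3 - 1.49*p^2 - 1.8*p - 6.08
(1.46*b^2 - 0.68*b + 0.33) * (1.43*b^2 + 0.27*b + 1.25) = 2.0878*b^4 - 0.5782*b^3 + 2.1133*b^2 - 0.7609*b + 0.4125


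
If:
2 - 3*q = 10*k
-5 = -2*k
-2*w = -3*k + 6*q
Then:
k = 5/2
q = -23/3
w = 107/4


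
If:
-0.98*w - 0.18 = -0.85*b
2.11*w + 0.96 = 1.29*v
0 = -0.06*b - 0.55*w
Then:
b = 0.19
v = 0.71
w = -0.02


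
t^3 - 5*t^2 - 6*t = t*(t - 6)*(t + 1)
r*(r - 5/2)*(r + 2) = r^3 - r^2/2 - 5*r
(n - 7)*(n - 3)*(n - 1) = n^3 - 11*n^2 + 31*n - 21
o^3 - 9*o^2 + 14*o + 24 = (o - 6)*(o - 4)*(o + 1)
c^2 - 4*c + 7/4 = (c - 7/2)*(c - 1/2)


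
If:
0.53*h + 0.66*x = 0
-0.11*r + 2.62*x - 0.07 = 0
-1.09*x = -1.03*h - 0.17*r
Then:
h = -0.08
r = 0.90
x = 0.06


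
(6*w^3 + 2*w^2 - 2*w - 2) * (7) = 42*w^3 + 14*w^2 - 14*w - 14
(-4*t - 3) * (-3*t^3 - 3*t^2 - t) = 12*t^4 + 21*t^3 + 13*t^2 + 3*t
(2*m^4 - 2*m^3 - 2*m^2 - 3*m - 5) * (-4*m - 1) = -8*m^5 + 6*m^4 + 10*m^3 + 14*m^2 + 23*m + 5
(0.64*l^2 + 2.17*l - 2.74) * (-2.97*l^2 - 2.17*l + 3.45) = -1.9008*l^4 - 7.8337*l^3 + 5.6369*l^2 + 13.4323*l - 9.453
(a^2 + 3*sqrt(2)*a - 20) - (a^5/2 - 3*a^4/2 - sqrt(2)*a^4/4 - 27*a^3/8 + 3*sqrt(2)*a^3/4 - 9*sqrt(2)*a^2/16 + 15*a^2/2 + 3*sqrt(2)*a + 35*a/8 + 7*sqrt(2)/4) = -a^5/2 + sqrt(2)*a^4/4 + 3*a^4/2 - 3*sqrt(2)*a^3/4 + 27*a^3/8 - 13*a^2/2 + 9*sqrt(2)*a^2/16 - 35*a/8 - 20 - 7*sqrt(2)/4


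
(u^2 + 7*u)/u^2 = (u + 7)/u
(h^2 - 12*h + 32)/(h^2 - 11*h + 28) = (h - 8)/(h - 7)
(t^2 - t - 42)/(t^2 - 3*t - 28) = (t + 6)/(t + 4)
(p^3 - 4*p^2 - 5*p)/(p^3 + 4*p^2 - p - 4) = p*(p - 5)/(p^2 + 3*p - 4)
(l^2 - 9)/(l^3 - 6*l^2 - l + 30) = (l + 3)/(l^2 - 3*l - 10)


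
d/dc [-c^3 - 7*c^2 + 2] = c*(-3*c - 14)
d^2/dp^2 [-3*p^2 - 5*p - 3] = -6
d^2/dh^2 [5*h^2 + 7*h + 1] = 10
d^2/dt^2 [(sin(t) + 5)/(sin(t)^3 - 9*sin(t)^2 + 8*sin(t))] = 2*(-2*sin(t)^3 - 11*sin(t)^2 + 215*sin(t) - 668 - 415/sin(t) + 760/sin(t)^2 - 320/sin(t)^3)/((sin(t) - 8)^3*(sin(t) - 1)^2)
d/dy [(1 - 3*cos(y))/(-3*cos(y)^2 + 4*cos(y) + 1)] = (9*cos(y)^2 - 6*cos(y) + 7)*sin(y)/(3*sin(y)^2 + 4*cos(y) - 2)^2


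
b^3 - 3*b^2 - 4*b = b*(b - 4)*(b + 1)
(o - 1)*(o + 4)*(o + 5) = o^3 + 8*o^2 + 11*o - 20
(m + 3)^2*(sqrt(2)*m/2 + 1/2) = sqrt(2)*m^3/2 + m^2/2 + 3*sqrt(2)*m^2 + 3*m + 9*sqrt(2)*m/2 + 9/2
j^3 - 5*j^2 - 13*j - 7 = (j - 7)*(j + 1)^2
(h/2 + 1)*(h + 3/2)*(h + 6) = h^3/2 + 19*h^2/4 + 12*h + 9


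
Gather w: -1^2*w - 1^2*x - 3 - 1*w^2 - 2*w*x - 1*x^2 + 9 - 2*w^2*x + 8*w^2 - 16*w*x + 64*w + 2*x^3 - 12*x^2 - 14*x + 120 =w^2*(7 - 2*x) + w*(63 - 18*x) + 2*x^3 - 13*x^2 - 15*x + 126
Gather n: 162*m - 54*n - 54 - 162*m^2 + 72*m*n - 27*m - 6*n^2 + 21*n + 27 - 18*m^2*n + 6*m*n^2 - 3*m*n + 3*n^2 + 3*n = -162*m^2 + 135*m + n^2*(6*m - 3) + n*(-18*m^2 + 69*m - 30) - 27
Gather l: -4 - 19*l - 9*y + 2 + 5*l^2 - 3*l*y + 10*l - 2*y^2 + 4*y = 5*l^2 + l*(-3*y - 9) - 2*y^2 - 5*y - 2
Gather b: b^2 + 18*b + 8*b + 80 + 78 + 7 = b^2 + 26*b + 165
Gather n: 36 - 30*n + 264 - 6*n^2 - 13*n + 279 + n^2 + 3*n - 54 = -5*n^2 - 40*n + 525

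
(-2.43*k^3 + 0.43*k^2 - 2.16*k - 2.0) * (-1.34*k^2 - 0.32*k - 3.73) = 3.2562*k^5 + 0.2014*k^4 + 11.8207*k^3 + 1.7673*k^2 + 8.6968*k + 7.46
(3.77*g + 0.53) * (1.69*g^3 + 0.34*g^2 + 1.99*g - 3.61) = 6.3713*g^4 + 2.1775*g^3 + 7.6825*g^2 - 12.555*g - 1.9133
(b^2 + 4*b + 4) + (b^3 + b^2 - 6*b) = b^3 + 2*b^2 - 2*b + 4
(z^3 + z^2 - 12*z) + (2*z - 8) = z^3 + z^2 - 10*z - 8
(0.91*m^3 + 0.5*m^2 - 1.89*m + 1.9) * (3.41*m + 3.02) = 3.1031*m^4 + 4.4532*m^3 - 4.9349*m^2 + 0.7712*m + 5.738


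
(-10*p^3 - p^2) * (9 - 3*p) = 30*p^4 - 87*p^3 - 9*p^2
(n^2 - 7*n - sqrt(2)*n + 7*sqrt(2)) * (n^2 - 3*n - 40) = n^4 - 10*n^3 - sqrt(2)*n^3 - 19*n^2 + 10*sqrt(2)*n^2 + 19*sqrt(2)*n + 280*n - 280*sqrt(2)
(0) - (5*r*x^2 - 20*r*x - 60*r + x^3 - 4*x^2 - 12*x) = -5*r*x^2 + 20*r*x + 60*r - x^3 + 4*x^2 + 12*x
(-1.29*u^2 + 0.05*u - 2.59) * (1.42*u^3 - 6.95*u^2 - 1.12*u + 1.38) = -1.8318*u^5 + 9.0365*u^4 - 2.5805*u^3 + 16.1643*u^2 + 2.9698*u - 3.5742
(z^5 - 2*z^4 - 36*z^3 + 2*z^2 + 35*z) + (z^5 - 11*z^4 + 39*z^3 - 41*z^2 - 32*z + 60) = 2*z^5 - 13*z^4 + 3*z^3 - 39*z^2 + 3*z + 60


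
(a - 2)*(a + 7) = a^2 + 5*a - 14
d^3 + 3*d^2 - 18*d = d*(d - 3)*(d + 6)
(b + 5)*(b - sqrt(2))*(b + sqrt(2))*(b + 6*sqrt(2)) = b^4 + 5*b^3 + 6*sqrt(2)*b^3 - 2*b^2 + 30*sqrt(2)*b^2 - 12*sqrt(2)*b - 10*b - 60*sqrt(2)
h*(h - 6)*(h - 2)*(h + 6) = h^4 - 2*h^3 - 36*h^2 + 72*h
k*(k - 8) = k^2 - 8*k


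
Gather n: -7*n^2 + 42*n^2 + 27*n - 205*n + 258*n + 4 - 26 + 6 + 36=35*n^2 + 80*n + 20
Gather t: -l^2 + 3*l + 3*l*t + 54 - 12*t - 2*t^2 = -l^2 + 3*l - 2*t^2 + t*(3*l - 12) + 54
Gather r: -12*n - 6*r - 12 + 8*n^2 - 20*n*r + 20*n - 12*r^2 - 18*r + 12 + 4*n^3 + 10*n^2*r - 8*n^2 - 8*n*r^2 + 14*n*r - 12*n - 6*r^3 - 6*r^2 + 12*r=4*n^3 - 4*n - 6*r^3 + r^2*(-8*n - 18) + r*(10*n^2 - 6*n - 12)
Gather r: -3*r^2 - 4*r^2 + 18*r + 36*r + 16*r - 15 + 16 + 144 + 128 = -7*r^2 + 70*r + 273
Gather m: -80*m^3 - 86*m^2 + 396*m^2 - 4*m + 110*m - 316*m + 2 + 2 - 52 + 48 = -80*m^3 + 310*m^2 - 210*m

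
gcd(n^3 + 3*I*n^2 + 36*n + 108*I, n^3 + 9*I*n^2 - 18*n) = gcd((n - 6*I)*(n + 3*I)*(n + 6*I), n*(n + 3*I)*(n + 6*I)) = n^2 + 9*I*n - 18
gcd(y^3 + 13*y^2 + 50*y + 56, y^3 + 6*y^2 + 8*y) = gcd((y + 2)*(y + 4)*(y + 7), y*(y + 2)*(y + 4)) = y^2 + 6*y + 8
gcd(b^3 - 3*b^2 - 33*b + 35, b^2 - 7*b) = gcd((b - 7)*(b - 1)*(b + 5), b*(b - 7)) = b - 7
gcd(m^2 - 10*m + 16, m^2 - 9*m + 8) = m - 8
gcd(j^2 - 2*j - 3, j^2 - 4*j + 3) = j - 3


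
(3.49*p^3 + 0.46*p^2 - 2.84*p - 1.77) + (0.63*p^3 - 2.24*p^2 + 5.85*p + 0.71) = 4.12*p^3 - 1.78*p^2 + 3.01*p - 1.06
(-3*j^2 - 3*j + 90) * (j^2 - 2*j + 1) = -3*j^4 + 3*j^3 + 93*j^2 - 183*j + 90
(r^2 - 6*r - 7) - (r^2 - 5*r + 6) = -r - 13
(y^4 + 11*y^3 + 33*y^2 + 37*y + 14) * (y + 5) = y^5 + 16*y^4 + 88*y^3 + 202*y^2 + 199*y + 70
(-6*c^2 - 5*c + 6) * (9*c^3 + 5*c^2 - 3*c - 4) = -54*c^5 - 75*c^4 + 47*c^3 + 69*c^2 + 2*c - 24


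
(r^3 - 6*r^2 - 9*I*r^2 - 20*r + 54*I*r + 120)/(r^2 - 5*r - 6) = (r^2 - 9*I*r - 20)/(r + 1)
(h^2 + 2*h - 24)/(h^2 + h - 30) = (h - 4)/(h - 5)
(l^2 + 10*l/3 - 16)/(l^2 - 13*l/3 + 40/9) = 3*(l + 6)/(3*l - 5)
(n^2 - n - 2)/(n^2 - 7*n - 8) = (n - 2)/(n - 8)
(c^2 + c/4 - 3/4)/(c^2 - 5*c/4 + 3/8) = 2*(c + 1)/(2*c - 1)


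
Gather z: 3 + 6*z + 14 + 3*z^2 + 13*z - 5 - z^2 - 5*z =2*z^2 + 14*z + 12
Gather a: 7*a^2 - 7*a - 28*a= 7*a^2 - 35*a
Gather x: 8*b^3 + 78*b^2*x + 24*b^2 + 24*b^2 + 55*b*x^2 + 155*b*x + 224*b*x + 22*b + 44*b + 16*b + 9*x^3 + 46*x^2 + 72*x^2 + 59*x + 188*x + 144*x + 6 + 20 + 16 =8*b^3 + 48*b^2 + 82*b + 9*x^3 + x^2*(55*b + 118) + x*(78*b^2 + 379*b + 391) + 42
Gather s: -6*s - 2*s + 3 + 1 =4 - 8*s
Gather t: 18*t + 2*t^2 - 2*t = 2*t^2 + 16*t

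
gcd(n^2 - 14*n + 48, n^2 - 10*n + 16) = n - 8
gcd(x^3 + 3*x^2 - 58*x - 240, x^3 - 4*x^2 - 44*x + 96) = x^2 - 2*x - 48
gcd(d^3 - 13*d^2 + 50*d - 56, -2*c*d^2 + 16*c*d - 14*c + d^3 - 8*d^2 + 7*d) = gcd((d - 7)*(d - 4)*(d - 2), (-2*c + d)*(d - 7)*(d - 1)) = d - 7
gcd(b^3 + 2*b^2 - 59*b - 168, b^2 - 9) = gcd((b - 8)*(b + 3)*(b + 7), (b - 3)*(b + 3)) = b + 3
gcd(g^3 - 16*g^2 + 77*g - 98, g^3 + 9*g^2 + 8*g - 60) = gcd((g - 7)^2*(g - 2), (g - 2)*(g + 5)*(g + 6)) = g - 2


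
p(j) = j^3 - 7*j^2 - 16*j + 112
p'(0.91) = -26.26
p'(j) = 3*j^2 - 14*j - 16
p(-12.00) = -2432.00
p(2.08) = 57.43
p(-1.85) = 111.31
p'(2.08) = -32.14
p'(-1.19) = 4.91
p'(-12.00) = 584.00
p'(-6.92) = 224.54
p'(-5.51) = 152.22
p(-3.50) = 39.38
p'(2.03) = -32.06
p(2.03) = 59.04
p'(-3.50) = 69.75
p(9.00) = 130.00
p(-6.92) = -443.86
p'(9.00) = 101.00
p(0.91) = 92.40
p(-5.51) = -179.64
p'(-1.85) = 20.17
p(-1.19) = 119.44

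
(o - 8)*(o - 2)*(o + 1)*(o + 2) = o^4 - 7*o^3 - 12*o^2 + 28*o + 32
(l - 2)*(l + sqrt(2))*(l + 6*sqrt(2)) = l^3 - 2*l^2 + 7*sqrt(2)*l^2 - 14*sqrt(2)*l + 12*l - 24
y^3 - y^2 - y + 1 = (y - 1)^2*(y + 1)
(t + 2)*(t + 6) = t^2 + 8*t + 12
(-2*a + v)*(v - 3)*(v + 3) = -2*a*v^2 + 18*a + v^3 - 9*v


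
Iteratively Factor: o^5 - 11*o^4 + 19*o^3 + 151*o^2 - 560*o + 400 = (o + 4)*(o^4 - 15*o^3 + 79*o^2 - 165*o + 100) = (o - 1)*(o + 4)*(o^3 - 14*o^2 + 65*o - 100) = (o - 4)*(o - 1)*(o + 4)*(o^2 - 10*o + 25) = (o - 5)*(o - 4)*(o - 1)*(o + 4)*(o - 5)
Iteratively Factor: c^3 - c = (c - 1)*(c^2 + c) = (c - 1)*(c + 1)*(c)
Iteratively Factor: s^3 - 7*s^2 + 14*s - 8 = (s - 2)*(s^2 - 5*s + 4) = (s - 2)*(s - 1)*(s - 4)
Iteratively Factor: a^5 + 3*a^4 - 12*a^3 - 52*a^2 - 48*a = (a + 2)*(a^4 + a^3 - 14*a^2 - 24*a) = (a + 2)*(a + 3)*(a^3 - 2*a^2 - 8*a) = (a + 2)^2*(a + 3)*(a^2 - 4*a) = (a - 4)*(a + 2)^2*(a + 3)*(a)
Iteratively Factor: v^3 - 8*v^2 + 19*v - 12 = (v - 4)*(v^2 - 4*v + 3) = (v - 4)*(v - 3)*(v - 1)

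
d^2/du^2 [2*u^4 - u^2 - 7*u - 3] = 24*u^2 - 2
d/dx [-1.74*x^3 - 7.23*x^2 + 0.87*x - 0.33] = -5.22*x^2 - 14.46*x + 0.87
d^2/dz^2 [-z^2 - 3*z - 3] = -2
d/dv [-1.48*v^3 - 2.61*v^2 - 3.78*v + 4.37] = -4.44*v^2 - 5.22*v - 3.78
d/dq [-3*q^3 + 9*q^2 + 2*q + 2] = -9*q^2 + 18*q + 2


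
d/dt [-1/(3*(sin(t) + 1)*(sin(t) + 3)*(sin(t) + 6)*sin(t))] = 2*(2*sin(t)^3 + 15*sin(t)^2 + 27*sin(t) + 9)*cos(t)/(3*(sin(t) + 1)^2*(sin(t) + 3)^2*(sin(t) + 6)^2*sin(t)^2)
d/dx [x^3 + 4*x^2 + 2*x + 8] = 3*x^2 + 8*x + 2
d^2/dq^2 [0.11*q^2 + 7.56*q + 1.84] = 0.220000000000000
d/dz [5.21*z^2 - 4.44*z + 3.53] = 10.42*z - 4.44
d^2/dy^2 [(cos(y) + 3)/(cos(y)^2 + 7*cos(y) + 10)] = (-9*(1 - cos(2*y))^2*cos(y) - 5*(1 - cos(2*y))^2 + 703*cos(y) + 102*cos(2*y) - 9*cos(3*y) + 2*cos(5*y) + 498)/(4*(cos(y) + 2)^3*(cos(y) + 5)^3)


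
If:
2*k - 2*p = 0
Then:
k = p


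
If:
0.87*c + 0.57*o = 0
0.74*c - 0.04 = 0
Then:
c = 0.05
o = -0.08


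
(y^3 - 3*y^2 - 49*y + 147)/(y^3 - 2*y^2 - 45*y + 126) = (y - 7)/(y - 6)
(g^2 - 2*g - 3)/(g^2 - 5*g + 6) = (g + 1)/(g - 2)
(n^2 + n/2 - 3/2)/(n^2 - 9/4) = 2*(n - 1)/(2*n - 3)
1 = 1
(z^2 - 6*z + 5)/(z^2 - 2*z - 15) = (z - 1)/(z + 3)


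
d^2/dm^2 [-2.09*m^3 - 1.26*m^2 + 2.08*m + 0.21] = -12.54*m - 2.52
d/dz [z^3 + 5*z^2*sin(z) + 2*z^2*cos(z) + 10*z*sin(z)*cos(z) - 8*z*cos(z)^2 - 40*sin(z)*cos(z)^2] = -2*z^2*sin(z) + 5*z^2*cos(z) + 3*z^2 + 10*z*sin(z) + 8*z*sin(2*z) + 4*z*cos(z) + 10*z*cos(2*z) + 5*sin(2*z) - 10*cos(z) - 4*cos(2*z) - 30*cos(3*z) - 4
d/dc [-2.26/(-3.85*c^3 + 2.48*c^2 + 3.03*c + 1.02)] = (-26.103*c^2 + 11.2096*c + 6.8478)/(-3.85*c^3 + 2.48*c^2 + 3.03*c + 1.02)^2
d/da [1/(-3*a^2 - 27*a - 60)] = (2*a + 9)/(3*(a^2 + 9*a + 20)^2)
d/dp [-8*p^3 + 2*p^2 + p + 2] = -24*p^2 + 4*p + 1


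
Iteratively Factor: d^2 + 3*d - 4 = (d + 4)*(d - 1)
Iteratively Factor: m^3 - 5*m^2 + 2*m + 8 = (m - 4)*(m^2 - m - 2) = (m - 4)*(m - 2)*(m + 1)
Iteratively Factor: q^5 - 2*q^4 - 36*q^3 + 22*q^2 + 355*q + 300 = (q - 5)*(q^4 + 3*q^3 - 21*q^2 - 83*q - 60) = (q - 5)*(q + 1)*(q^3 + 2*q^2 - 23*q - 60) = (q - 5)*(q + 1)*(q + 4)*(q^2 - 2*q - 15) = (q - 5)^2*(q + 1)*(q + 4)*(q + 3)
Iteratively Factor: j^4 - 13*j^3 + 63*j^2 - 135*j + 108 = (j - 4)*(j^3 - 9*j^2 + 27*j - 27) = (j - 4)*(j - 3)*(j^2 - 6*j + 9) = (j - 4)*(j - 3)^2*(j - 3)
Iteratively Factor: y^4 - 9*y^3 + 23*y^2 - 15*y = (y)*(y^3 - 9*y^2 + 23*y - 15) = y*(y - 3)*(y^2 - 6*y + 5) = y*(y - 3)*(y - 1)*(y - 5)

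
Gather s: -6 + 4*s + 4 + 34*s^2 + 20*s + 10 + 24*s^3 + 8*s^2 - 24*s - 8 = 24*s^3 + 42*s^2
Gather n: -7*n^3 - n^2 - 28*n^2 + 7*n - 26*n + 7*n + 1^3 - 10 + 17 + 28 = -7*n^3 - 29*n^2 - 12*n + 36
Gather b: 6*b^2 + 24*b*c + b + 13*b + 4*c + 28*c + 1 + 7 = 6*b^2 + b*(24*c + 14) + 32*c + 8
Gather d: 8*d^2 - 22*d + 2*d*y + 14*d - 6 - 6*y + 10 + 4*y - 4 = 8*d^2 + d*(2*y - 8) - 2*y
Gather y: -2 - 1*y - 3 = -y - 5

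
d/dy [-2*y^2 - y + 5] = -4*y - 1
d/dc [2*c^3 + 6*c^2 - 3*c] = 6*c^2 + 12*c - 3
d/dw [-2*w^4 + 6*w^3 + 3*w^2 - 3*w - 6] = -8*w^3 + 18*w^2 + 6*w - 3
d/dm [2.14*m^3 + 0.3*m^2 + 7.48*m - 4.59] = 6.42*m^2 + 0.6*m + 7.48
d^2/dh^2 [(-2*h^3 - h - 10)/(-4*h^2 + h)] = 4*(9*h^3 + 240*h^2 - 60*h + 5)/(h^3*(64*h^3 - 48*h^2 + 12*h - 1))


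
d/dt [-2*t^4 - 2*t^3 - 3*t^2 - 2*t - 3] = -8*t^3 - 6*t^2 - 6*t - 2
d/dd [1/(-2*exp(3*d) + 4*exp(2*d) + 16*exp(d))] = (3*exp(2*d) - 4*exp(d) - 8)*exp(-d)/(2*(-exp(2*d) + 2*exp(d) + 8)^2)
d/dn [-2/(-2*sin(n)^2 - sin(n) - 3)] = -2*(4*sin(n) + 1)*cos(n)/(sin(n) - cos(2*n) + 4)^2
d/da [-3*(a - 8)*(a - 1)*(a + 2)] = -9*a^2 + 42*a + 30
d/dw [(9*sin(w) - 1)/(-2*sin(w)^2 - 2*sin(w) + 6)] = (9*sin(w)^2 - 2*sin(w) + 26)*cos(w)/(2*(sin(w)^2 + sin(w) - 3)^2)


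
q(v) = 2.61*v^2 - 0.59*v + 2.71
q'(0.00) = -0.59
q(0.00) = 2.71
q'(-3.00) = -16.25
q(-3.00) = 27.97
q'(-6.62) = -35.15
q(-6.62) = 121.00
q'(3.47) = 17.52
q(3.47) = 32.09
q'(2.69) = 13.45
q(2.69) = 20.01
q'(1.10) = 5.15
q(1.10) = 5.22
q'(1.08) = 5.05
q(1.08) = 5.12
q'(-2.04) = -11.24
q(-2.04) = 14.78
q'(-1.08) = -6.23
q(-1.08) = 6.39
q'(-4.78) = -25.54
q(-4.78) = 65.16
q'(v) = 5.22*v - 0.59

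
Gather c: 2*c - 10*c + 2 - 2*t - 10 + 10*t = -8*c + 8*t - 8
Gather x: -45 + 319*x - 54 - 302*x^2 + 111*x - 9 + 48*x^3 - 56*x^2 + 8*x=48*x^3 - 358*x^2 + 438*x - 108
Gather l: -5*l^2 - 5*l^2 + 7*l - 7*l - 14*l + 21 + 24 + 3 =-10*l^2 - 14*l + 48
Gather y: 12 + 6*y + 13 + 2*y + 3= 8*y + 28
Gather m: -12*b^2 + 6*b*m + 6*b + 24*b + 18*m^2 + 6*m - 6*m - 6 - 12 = -12*b^2 + 6*b*m + 30*b + 18*m^2 - 18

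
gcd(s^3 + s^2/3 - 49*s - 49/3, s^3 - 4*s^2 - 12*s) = 1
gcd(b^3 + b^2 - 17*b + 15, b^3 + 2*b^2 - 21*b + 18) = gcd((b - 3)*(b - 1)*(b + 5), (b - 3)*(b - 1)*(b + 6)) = b^2 - 4*b + 3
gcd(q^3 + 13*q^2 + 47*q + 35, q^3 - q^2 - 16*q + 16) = 1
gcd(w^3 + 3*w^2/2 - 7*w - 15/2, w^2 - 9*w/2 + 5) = w - 5/2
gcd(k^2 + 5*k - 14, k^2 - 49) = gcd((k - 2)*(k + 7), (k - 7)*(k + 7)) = k + 7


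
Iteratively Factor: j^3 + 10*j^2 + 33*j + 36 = (j + 3)*(j^2 + 7*j + 12) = (j + 3)*(j + 4)*(j + 3)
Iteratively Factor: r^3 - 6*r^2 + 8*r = (r)*(r^2 - 6*r + 8) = r*(r - 2)*(r - 4)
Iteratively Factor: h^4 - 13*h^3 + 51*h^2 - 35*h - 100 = (h - 5)*(h^3 - 8*h^2 + 11*h + 20) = (h - 5)*(h + 1)*(h^2 - 9*h + 20) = (h - 5)*(h - 4)*(h + 1)*(h - 5)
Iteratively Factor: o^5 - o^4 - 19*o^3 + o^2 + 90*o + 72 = (o + 3)*(o^4 - 4*o^3 - 7*o^2 + 22*o + 24) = (o + 2)*(o + 3)*(o^3 - 6*o^2 + 5*o + 12) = (o - 3)*(o + 2)*(o + 3)*(o^2 - 3*o - 4) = (o - 3)*(o + 1)*(o + 2)*(o + 3)*(o - 4)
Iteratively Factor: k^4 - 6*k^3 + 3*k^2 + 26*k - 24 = (k - 4)*(k^3 - 2*k^2 - 5*k + 6) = (k - 4)*(k + 2)*(k^2 - 4*k + 3) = (k - 4)*(k - 1)*(k + 2)*(k - 3)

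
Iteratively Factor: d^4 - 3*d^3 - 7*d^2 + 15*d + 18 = (d + 2)*(d^3 - 5*d^2 + 3*d + 9) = (d - 3)*(d + 2)*(d^2 - 2*d - 3) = (d - 3)*(d + 1)*(d + 2)*(d - 3)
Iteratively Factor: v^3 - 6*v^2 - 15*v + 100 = (v - 5)*(v^2 - v - 20) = (v - 5)^2*(v + 4)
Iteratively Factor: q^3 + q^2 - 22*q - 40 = (q + 4)*(q^2 - 3*q - 10) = (q - 5)*(q + 4)*(q + 2)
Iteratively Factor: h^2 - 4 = (h - 2)*(h + 2)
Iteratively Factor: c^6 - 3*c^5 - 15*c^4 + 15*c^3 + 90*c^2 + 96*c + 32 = (c + 2)*(c^5 - 5*c^4 - 5*c^3 + 25*c^2 + 40*c + 16) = (c - 4)*(c + 2)*(c^4 - c^3 - 9*c^2 - 11*c - 4) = (c - 4)*(c + 1)*(c + 2)*(c^3 - 2*c^2 - 7*c - 4) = (c - 4)*(c + 1)^2*(c + 2)*(c^2 - 3*c - 4) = (c - 4)*(c + 1)^3*(c + 2)*(c - 4)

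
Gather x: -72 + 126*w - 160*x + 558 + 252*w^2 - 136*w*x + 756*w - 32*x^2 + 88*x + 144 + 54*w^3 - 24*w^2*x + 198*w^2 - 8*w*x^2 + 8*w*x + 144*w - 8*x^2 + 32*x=54*w^3 + 450*w^2 + 1026*w + x^2*(-8*w - 40) + x*(-24*w^2 - 128*w - 40) + 630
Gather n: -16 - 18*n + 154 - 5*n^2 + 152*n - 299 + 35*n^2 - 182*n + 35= 30*n^2 - 48*n - 126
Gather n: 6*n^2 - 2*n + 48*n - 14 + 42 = 6*n^2 + 46*n + 28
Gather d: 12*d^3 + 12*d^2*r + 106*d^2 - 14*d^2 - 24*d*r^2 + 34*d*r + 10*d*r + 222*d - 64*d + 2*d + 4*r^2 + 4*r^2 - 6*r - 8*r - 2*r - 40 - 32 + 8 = 12*d^3 + d^2*(12*r + 92) + d*(-24*r^2 + 44*r + 160) + 8*r^2 - 16*r - 64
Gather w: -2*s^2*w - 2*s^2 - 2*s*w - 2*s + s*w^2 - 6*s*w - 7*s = -2*s^2 + s*w^2 - 9*s + w*(-2*s^2 - 8*s)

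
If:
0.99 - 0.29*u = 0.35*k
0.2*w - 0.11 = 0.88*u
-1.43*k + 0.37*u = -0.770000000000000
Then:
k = 1.08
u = 2.11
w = 9.82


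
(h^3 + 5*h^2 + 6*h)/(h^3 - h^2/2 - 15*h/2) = 2*(h^2 + 5*h + 6)/(2*h^2 - h - 15)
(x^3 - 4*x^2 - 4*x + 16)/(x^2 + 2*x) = x - 6 + 8/x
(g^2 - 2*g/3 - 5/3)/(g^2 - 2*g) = (3*g^2 - 2*g - 5)/(3*g*(g - 2))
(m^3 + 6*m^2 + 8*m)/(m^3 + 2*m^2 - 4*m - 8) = m*(m + 4)/(m^2 - 4)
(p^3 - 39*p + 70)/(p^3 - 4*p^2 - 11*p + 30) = (p + 7)/(p + 3)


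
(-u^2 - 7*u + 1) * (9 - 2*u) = 2*u^3 + 5*u^2 - 65*u + 9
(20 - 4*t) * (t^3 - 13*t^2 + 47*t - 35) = -4*t^4 + 72*t^3 - 448*t^2 + 1080*t - 700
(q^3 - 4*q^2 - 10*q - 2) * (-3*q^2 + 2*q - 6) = -3*q^5 + 14*q^4 + 16*q^3 + 10*q^2 + 56*q + 12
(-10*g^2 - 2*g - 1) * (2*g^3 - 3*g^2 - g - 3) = -20*g^5 + 26*g^4 + 14*g^3 + 35*g^2 + 7*g + 3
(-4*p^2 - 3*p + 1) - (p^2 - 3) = -5*p^2 - 3*p + 4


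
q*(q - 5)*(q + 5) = q^3 - 25*q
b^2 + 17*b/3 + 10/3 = (b + 2/3)*(b + 5)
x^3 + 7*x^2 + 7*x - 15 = (x - 1)*(x + 3)*(x + 5)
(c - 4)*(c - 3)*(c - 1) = c^3 - 8*c^2 + 19*c - 12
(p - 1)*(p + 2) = p^2 + p - 2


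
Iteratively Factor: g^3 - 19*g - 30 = (g + 2)*(g^2 - 2*g - 15) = (g + 2)*(g + 3)*(g - 5)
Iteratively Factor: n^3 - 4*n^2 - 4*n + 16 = (n + 2)*(n^2 - 6*n + 8) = (n - 4)*(n + 2)*(n - 2)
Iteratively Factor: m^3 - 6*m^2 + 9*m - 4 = (m - 4)*(m^2 - 2*m + 1) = (m - 4)*(m - 1)*(m - 1)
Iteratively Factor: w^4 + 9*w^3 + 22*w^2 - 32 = (w + 4)*(w^3 + 5*w^2 + 2*w - 8) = (w + 2)*(w + 4)*(w^2 + 3*w - 4) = (w + 2)*(w + 4)^2*(w - 1)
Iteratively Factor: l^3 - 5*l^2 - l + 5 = (l - 1)*(l^2 - 4*l - 5) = (l - 5)*(l - 1)*(l + 1)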